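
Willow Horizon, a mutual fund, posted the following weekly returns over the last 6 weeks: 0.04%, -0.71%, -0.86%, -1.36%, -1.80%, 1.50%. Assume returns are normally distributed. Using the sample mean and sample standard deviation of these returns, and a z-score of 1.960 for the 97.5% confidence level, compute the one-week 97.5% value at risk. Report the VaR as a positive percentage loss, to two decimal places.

2.83

Mean return μ = -3.190 / 6 = -0.5317%
Sample std dev = √[6.8889 / 5] = 1.1738%
VaR = −(μ − z·σ) = −(-0.5317 − 1.960 × 1.1738) = −(-2.8323) = 2.8323%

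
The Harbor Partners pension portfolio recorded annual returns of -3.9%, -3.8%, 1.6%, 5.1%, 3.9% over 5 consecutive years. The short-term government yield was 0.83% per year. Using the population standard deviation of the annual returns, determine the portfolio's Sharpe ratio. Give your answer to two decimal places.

-0.07

r̄ = (-3.9 − 3.8 + 1.6 + 5.1 + 3.9) / 5 = 0.5800%
Σ(r − r̄)² = 71.7480; population σ = √(71.7480/5) = 3.7881%
Sharpe = (r̄ − rf) / σ = (0.5800 − 0.83) / 3.7881 = -0.2500 / 3.7881 = -0.0660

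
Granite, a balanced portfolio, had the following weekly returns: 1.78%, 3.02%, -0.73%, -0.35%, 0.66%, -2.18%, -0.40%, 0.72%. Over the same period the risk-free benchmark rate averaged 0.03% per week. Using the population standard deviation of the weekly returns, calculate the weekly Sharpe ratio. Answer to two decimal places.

r̄ = (1.78 + 3.02 − 0.73 − 0.35 + 0.66 − 2.18 − 0.4 + 0.72) / 8 = 2.520 / 8 = 0.3150%
Σ(r − r̄)² = (1.78 − 0.3150)² + (3.02 − 0.3150)² + … = 18.0168
population σ = √(18.0168 / 8) = √2.2521 = 1.5007%
Sharpe = (r̄ − rf) / σ = (0.3150 − 0.03) / 1.5007 = 0.2850 / 1.5007 = 0.1899

0.19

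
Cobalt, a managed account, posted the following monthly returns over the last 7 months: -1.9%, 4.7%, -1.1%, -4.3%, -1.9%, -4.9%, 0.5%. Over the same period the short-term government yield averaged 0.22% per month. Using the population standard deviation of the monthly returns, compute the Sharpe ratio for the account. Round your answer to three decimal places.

r̄ = (-1.9 + 4.7 − 1.1 − 4.3 − 1.9 − 4.9 + 0.5) / 7 = -1.2714%
Σ(r − r̄)² = 61.9543; population σ = √(61.9543/7) = 2.9750%
Sharpe = (r̄ − rf) / σ = (-1.2714 − 0.22) / 2.9750 = -1.4914 / 2.9750 = -0.5013

-0.501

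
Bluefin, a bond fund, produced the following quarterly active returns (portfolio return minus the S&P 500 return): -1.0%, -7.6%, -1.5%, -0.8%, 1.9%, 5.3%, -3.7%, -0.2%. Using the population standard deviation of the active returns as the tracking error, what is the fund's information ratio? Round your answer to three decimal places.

Mean return r̄ = -7.60 / 8 = -0.9500%
Σ(r − r̄)² = (-1 − (-0.9500))² + (-7.6 − (-0.9500))² + … = 99.8600
population σ = √(99.8600 / 8) = √12.4825 = 3.5331%
IR = r̄ / tracking error = -0.9500 / 3.5331 = -0.2689

-0.269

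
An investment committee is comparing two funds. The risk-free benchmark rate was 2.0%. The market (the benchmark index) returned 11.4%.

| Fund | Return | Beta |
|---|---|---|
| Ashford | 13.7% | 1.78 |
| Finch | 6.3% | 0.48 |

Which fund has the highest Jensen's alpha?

Finch

Ashford: α = 13.7% − [2.0% + 1.78 × (11.4% − 2.0%)] = -5.032
Finch: α = 6.3% − [2.0% + 0.48 × (11.4% − 2.0%)] = -0.212
Highest: Finch (-0.212).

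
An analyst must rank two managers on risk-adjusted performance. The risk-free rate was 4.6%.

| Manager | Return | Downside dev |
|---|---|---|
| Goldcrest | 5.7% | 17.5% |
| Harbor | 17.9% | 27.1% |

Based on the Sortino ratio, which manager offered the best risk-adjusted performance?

Harbor

Goldcrest: Sortino ratio = (5.7% − 4.6%) / 17.5% = 0.063
Harbor: Sortino ratio = (17.9% − 4.6%) / 27.1% = 0.491
Highest: Harbor (0.491).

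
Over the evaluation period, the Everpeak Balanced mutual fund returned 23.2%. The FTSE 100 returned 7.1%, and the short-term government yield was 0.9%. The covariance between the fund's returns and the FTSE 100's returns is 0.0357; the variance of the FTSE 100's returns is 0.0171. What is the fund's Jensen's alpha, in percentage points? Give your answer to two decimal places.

β = Cov / Var = 0.0357 / 0.0171 = 2.0877
E[R] = Rf + β(Rm − Rf) = 0.9% + 2.0877 × (7.1% − 0.9%) = 13.8437%
α = Rp − E[R] = 23.2% − 13.8437% = 9.3563

9.36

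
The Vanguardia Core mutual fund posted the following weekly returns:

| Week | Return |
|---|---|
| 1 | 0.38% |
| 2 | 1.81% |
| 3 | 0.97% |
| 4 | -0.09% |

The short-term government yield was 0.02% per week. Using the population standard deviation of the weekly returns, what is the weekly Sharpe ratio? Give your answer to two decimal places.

μ = (0.38 + 1.81 + 0.97 − 0.09) / 4 = 0.7675%
Σ(r − μ)² = 2.0133; population σ = √(2.0133/4) = 0.7095%
Sharpe = (μ − rf) / σ = (0.7675 − 0.02) / 0.7095 = 0.7475 / 0.7095 = 1.0536

1.05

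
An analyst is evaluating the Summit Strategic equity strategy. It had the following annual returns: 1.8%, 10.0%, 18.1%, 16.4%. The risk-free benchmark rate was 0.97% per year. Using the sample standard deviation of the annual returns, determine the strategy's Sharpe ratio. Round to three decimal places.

r̄ = (1.8 + 10 + 18.1 + 16.4) / 4 = 11.5750%
Sample σ = √[Σ(r − r̄)² / 3] = √[163.8875 / 3] = √54.6292 = 7.3912%
Sharpe = (r̄ − rf) / σ = (11.5750 − 0.97) / 7.3912 = 10.6050 / 7.3912 = 1.4348

1.435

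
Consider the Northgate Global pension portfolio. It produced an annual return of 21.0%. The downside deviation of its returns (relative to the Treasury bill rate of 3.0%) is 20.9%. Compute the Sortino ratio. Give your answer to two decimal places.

Sortino = (Rp − Rf) / σd = (21.0% − 3.0%) / 20.9% = 18.00% / 20.9% = 0.8612

0.86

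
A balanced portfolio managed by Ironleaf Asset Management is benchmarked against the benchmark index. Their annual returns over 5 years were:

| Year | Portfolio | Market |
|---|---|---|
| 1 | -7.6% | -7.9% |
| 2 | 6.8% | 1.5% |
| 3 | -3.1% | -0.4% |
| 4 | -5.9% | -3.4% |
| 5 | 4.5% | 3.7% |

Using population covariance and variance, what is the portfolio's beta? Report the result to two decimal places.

1.24

r̄p = -1.0600%,  r̄m = -1.3000%
Cov = Σ(rp − r̄p)(rm − r̄m) / 5 = 20.2600
Var(rm) = Σ(rm − r̄m)² / 5 = 16.3240
β = Cov / Var = 20.2600 / 16.3240 = 1.2411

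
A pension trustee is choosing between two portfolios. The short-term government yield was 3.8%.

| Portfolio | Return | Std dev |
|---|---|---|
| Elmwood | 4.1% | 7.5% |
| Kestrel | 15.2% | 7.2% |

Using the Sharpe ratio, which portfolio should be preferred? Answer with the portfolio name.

Elmwood: Sharpe ratio = (4.1% − 3.8%) / 7.5% = 0.040
Kestrel: Sharpe ratio = (15.2% − 3.8%) / 7.2% = 1.583
Highest: Kestrel (1.583).

Kestrel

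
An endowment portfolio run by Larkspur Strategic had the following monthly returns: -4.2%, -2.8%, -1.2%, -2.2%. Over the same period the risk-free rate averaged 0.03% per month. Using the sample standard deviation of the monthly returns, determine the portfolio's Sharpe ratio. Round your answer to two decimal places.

-2.10

Mean return r̄ = -10.40 / 4 = -2.6000%
Sample std dev = √[4.7200 / 3] = 1.2543%
Sharpe = (r̄ − rf) / σ = (-2.6000 − 0.03) / 1.2543 = -2.6300 / 1.2543 = -2.0968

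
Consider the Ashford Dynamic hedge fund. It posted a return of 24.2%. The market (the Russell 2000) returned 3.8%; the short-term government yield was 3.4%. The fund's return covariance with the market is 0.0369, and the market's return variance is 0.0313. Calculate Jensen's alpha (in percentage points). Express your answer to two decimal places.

20.33

β = Cov / Var = 0.0369 / 0.0313 = 1.1789
E[R] = Rf + β(Rm − Rf) = 3.4% + 1.1789 × (3.8% − 3.4%) = 3.8716%
α = Rp − E[R] = 24.2% − 3.8716% = 20.3284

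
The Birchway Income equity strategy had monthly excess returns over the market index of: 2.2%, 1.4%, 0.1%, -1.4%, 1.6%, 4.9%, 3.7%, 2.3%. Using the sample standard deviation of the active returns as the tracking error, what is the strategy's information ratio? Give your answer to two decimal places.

r̄ = (2.2 + 1.4 + 0.1 − 1.4 + 1.6 + 4.9 + 3.7 + 2.3) / 8 = 1.8500%
Σ(r − r̄)² = 26.9400; sample σ = √(26.9400/7) = 1.9618%
IR = r̄ / tracking error = 1.8500 / 1.9618 = 0.9430

0.94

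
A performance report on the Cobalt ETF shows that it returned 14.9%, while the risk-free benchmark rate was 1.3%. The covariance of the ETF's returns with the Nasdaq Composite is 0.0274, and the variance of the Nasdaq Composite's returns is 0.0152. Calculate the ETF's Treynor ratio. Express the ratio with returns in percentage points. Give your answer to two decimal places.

β = Cov / Var = 0.0274 / 0.0152 = 1.8026
Treynor = (Rp − Rf) / β = (14.9% − 1.3%) / 1.8026 = 13.60 / 1.8026 = 7.5447

7.54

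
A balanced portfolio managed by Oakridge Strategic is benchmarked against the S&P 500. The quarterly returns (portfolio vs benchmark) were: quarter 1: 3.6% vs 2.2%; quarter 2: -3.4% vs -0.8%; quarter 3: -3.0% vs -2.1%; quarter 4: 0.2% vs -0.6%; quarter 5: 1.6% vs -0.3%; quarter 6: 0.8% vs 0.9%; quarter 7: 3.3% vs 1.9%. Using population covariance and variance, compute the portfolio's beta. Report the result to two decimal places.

r̄p = 0.4429%,  r̄m = 0.1714%
Cov = Σ(rp − r̄p)(rm − r̄m) / 7 = 3.2569
Var(rm) = Σ(rm − r̄m)² / 7 = 2.0792
β = Cov / Var = 3.2569 / 2.0792 = 1.5664

1.57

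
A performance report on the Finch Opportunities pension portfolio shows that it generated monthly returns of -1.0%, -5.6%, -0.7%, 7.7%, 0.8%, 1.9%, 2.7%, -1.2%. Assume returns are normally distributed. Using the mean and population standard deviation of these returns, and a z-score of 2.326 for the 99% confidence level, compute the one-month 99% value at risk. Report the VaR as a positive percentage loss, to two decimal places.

7.75

Mean return μ = 4.60 / 8 = 0.5750%
Σ(r − μ)² = (-1 − 0.5750)² + (-5.6 − 0.5750)² + … = 102.4750
population σ = √(102.4750 / 8) = √12.8094 = 3.5790%
VaR = −(μ − z·σ) = −(0.5750 − 2.326 × 3.5790) = −(-7.7498) = 7.7498%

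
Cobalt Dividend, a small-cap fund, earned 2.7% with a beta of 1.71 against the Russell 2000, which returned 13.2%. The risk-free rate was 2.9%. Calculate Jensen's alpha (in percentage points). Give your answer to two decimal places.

-17.81

CAPM expected return = Rf + β(Rm − Rf) = 2.9% + 1.71 × (13.2% − 2.9%) = 2.9 + 1.71 × 10.30 = 20.5130%
Jensen's α = Rp − E[R] = 2.7% − 20.5130% = -17.8130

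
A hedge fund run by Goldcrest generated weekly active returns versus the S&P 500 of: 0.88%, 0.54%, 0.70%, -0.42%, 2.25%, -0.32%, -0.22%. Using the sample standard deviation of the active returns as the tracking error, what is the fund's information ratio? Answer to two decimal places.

r̄ = (0.88 + 0.54 + 0.7 − 0.42 + 2.25 − 0.32 − 0.22) / 7 = 0.4871%
Σ(r − r̄)² = (0.88 − 0.4871)² + (0.54 − 0.4871)² + … = 5.2845
sample σ = √(5.2845 / 6) = √0.8808 = 0.9385%
IR = r̄ / tracking error = 0.4871 / 0.9385 = 0.5190

0.52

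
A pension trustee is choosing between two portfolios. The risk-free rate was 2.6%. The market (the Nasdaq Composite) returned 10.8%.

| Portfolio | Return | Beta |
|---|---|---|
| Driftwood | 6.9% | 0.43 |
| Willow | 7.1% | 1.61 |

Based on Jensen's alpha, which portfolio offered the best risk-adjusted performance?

Driftwood

Driftwood: α = 6.9% − [2.6% + 0.43 × (10.8% − 2.6%)] = 0.774
Willow: α = 7.1% − [2.6% + 1.61 × (10.8% − 2.6%)] = -8.702
Highest: Driftwood (0.774).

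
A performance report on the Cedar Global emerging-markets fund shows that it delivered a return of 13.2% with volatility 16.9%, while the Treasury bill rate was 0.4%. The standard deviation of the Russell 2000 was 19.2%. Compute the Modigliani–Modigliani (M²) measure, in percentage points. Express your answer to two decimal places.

Sharpe = (Rp − Rf) / σp = (13.2% − 0.4%) / 16.9% = 0.7574
M² = Rf + Sharpe × σm = 0.4% + 0.7574 × 19.2% = 14.9421%

14.94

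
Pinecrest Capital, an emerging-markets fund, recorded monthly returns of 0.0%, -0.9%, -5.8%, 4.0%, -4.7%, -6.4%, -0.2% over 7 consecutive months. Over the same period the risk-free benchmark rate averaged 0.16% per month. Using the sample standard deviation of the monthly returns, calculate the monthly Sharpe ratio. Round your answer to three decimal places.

-0.572

μ = (0 − 0.9 − 5.8 + 4 − 4.7 − 6.4 − 0.2) / 7 = -14.00 / 7 = -2.0000%
Sample std dev = √[85.5400 / 6] = 3.7758%
Sharpe = (μ − rf) / σ = (-2.0000 − 0.16) / 3.7758 = -2.1600 / 3.7758 = -0.5721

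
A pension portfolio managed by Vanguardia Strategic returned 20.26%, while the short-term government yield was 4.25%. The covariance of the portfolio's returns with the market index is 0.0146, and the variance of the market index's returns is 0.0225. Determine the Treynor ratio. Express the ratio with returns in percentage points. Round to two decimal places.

24.67

β = Cov / Var = 0.0146 / 0.0225 = 0.6489
Treynor = (Rp − Rf) / β = (20.26% − 4.25%) / 0.6489 = 16.01 / 0.6489 = 24.6725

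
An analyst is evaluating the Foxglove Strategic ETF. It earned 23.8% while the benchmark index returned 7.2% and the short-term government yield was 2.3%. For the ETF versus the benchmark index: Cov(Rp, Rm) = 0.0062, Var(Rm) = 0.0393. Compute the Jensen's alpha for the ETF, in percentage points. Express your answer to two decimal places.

20.73

β = Cov / Var = 0.0062 / 0.0393 = 0.1578
E[R] = Rf + β(Rm − Rf) = 2.3% + 0.1578 × (7.2% − 2.3%) = 3.0732%
α = Rp − E[R] = 23.8% − 3.0732% = 20.7268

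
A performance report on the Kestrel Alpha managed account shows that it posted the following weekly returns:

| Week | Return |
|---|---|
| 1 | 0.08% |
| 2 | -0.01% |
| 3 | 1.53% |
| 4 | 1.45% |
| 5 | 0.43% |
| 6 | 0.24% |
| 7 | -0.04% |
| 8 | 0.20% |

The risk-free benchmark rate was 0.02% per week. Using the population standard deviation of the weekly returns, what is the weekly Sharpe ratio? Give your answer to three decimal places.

μ = (0.08 − 0.01 + 1.53 + 1.45 + 0.43 + 0.24 − 0.04 + 0.2) / 8 = 3.880 / 8 = 0.4850%
Σ(r − μ)² = (0.08 − 0.4850)² + (-0.01 − 0.4850)² + (1.53 − 0.4850)² + … = 2.8522
population σ = √(2.8522 / 8) = √0.3565 = 0.5971%
Sharpe = (μ − rf) / σ = (0.4850 − 0.02) / 0.5971 = 0.4650 / 0.5971 = 0.7788

0.779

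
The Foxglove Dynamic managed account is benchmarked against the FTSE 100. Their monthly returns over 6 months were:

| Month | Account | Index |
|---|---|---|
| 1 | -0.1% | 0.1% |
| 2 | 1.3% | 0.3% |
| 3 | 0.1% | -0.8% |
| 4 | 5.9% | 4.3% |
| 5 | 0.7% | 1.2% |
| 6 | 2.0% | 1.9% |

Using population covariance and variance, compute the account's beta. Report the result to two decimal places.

1.16

r̄p = 1.6500%,  r̄m = 1.1667%
Cov = Σ(rp − r̄p)(rm − r̄m) / 6 = 3.1267
Var(rm) = Σ(rm − r̄m)² / 6 = 2.6856
β = Cov / Var = 3.1267 / 2.6856 = 1.1642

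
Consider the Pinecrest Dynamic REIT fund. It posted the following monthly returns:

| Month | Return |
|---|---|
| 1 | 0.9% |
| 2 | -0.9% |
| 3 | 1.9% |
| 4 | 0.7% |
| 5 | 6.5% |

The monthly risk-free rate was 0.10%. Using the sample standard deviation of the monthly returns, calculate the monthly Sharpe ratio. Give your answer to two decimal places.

0.61

Mean return r̄ = 9.10 / 5 = 1.8200%
Σ(r − r̄)² = (0.9 − 1.8200)² + (-0.9 − 1.8200)² + (1.9 − 1.8200)² + … = 31.4080
sample σ = √(31.4080 / 4) = √7.8520 = 2.8021%
Sharpe = (r̄ − rf) / σ = (1.8200 − 0.1) / 2.8021 = 1.7200 / 2.8021 = 0.6138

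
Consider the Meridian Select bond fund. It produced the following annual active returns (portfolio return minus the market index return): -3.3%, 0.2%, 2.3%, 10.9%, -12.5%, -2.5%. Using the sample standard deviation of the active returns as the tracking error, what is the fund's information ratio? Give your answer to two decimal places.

Mean return μ = -4.90 / 6 = -0.8167%
Sample σ = √[Σ(r − μ)² / 5] = √[293.5283 / 5] = √58.7057 = 7.6620%
IR = μ / tracking error = -0.8167 / 7.6620 = -0.1066

-0.11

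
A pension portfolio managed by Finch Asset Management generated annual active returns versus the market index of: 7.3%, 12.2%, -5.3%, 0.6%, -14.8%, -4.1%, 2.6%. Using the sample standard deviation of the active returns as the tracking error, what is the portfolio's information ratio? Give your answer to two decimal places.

μ = (7.3 + 12.2 − 5.3 + 0.6 − 14.8 − 4.1 + 2.6) / 7 = -1.50 / 7 = -0.2143%
Σ(r − μ)² = 472.8686; sample σ = √(472.8686/6) = 8.8776%
IR = μ / tracking error = -0.2143 / 8.8776 = -0.0241

-0.02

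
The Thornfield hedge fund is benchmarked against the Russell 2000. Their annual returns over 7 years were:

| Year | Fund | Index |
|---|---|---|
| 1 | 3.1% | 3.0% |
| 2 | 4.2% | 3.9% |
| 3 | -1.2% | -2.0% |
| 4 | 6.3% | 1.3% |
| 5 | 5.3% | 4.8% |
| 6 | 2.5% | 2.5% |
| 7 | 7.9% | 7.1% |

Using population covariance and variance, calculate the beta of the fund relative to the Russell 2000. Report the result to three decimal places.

0.844

r̄p = 4.0143%,  r̄m = 2.9429%
Cov = Σ(rp − r̄p)(rm − r̄m) / 7 = 5.9080
Var(rm) = Σ(rm − r̄m)² / 7 = 6.9967
β = Cov / Var = 5.9080 / 6.9967 = 0.8444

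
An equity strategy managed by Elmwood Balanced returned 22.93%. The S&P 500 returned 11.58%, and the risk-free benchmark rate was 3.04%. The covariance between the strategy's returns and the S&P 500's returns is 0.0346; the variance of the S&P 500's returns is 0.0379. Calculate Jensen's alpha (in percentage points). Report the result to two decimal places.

12.09

β = Cov / Var = 0.0346 / 0.0379 = 0.9129
E[R] = Rf + β(Rm − Rf) = 3.04% + 0.9129 × (11.58% − 3.04%) = 10.8362%
α = Rp − E[R] = 22.93% − 10.8362% = 12.0938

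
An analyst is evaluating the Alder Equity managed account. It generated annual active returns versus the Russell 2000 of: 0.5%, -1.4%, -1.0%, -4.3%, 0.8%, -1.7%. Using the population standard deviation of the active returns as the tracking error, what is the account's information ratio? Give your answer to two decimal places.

μ = (0.5 − 1.4 − 1 − 4.3 + 0.8 − 1.7) / 6 = -1.1833%
Population std dev = √[16.8283 / 6] = 1.6747%
IR = μ / tracking error = -1.1833 / 1.6747 = -0.7066

-0.71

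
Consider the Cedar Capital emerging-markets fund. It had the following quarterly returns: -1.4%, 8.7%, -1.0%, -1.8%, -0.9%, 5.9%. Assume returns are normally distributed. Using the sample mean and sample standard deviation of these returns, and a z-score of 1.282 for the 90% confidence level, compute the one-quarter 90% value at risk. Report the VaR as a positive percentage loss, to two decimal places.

4.22

r̄ = (-1.4 + 8.7 − 1 − 1.8 − 0.9 + 5.9) / 6 = 9.50 / 6 = 1.5833%
Σ(r − r̄)² = 102.4683; sample σ = √(102.4683/5) = 4.5270%
VaR = −(r̄ − z·σ) = −(1.5833 − 1.282 × 4.5270) = −(-4.2203) = 4.2203%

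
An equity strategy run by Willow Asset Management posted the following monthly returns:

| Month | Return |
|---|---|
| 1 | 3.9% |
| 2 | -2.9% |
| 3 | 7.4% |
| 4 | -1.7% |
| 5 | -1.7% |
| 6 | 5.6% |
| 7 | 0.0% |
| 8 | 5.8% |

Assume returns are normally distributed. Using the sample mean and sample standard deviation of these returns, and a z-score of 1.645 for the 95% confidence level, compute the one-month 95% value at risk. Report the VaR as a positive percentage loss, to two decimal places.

μ = (3.9 − 2.9 + 7.4 − 1.7 − 1.7 + 5.6 + 0 + 5.8) / 8 = 16.40 / 8 = 2.0500%
Sample std dev = √[115.5400 / 7] = 4.0627%
VaR = −(μ − z·σ) = −(2.0500 − 1.645 × 4.0627) = −(-4.6331) = 4.6331%

4.63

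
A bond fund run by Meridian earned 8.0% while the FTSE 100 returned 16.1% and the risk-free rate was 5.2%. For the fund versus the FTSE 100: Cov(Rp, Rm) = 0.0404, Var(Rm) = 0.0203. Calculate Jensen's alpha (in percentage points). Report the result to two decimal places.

β = Cov / Var = 0.0404 / 0.0203 = 1.9901
E[R] = Rf + β(Rm − Rf) = 5.2% + 1.9901 × (16.1% − 5.2%) = 26.8921%
α = Rp − E[R] = 8.0% − 26.8921% = -18.8921

-18.89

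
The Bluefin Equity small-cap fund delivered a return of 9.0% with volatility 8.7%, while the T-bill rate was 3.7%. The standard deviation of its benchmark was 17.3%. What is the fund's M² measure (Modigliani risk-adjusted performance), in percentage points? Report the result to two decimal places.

Sharpe = (Rp − Rf) / σp = (9.0% − 3.7%) / 8.7% = 0.6092
M² = Rf + Sharpe × σm = 3.7% + 0.6092 × 17.3% = 14.2392%

14.24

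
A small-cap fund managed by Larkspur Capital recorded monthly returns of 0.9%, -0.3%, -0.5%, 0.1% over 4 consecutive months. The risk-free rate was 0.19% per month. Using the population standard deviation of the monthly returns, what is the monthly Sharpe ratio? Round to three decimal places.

-0.261

μ = (0.9 − 0.3 − 0.5 + 0.1) / 4 = 0.20 / 4 = 0.0500%
Σ(r − μ)² = 1.1500; population σ = √(1.1500/4) = 0.5362%
Sharpe = (μ − rf) / σ = (0.0500 − 0.19) / 0.5362 = -0.1400 / 0.5362 = -0.2611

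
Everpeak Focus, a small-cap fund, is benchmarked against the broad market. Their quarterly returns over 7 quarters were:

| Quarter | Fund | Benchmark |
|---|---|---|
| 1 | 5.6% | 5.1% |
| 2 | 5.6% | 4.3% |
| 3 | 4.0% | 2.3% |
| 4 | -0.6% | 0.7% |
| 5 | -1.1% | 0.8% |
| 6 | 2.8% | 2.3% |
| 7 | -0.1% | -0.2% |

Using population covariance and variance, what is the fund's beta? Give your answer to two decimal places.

r̄p = 2.3143%,  r̄m = 2.1857%
Cov = Σ(rp − r̄p)(rm − r̄m) / 7 = 4.5131
Var(rm) = Σ(rm − r̄m)² / 7 = 3.2584
β = Cov / Var = 4.5131 / 3.2584 = 1.3851

1.39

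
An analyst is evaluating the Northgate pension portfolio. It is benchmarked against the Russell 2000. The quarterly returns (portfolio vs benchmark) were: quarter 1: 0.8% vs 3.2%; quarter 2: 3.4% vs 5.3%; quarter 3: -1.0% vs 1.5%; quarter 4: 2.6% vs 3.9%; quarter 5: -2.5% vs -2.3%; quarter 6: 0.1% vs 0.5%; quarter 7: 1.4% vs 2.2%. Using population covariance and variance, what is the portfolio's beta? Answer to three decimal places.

0.766

r̄p = 0.6857%,  r̄m = 2.0429%
Cov = Σ(rp − r̄p)(rm − r̄m) / 7 = 4.0420
Var(rm) = Σ(rm − r̄m)² / 7 = 5.2796
β = Cov / Var = 4.0420 / 5.2796 = 0.7656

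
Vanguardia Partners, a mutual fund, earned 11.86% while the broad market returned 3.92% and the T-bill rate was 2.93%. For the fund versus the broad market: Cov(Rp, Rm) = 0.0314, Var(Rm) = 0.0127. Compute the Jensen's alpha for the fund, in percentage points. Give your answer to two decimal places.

β = Cov / Var = 0.0314 / 0.0127 = 2.4724
E[R] = Rf + β(Rm − Rf) = 2.93% + 2.4724 × (3.92% − 2.93%) = 5.3777%
α = Rp − E[R] = 11.86% − 5.3777% = 6.4823

6.48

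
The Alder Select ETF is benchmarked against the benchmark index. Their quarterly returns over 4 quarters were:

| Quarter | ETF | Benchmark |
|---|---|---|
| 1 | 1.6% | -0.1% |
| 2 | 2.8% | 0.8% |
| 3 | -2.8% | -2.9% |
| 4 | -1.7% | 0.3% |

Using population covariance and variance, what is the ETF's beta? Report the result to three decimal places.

r̄p = -0.0250%,  r̄m = -0.4750%
Cov = Σ(rp − r̄p)(rm − r̄m) / 4 = 2.4106
Var(rm) = Σ(rm − r̄m)² / 4 = 2.0619
β = Cov / Var = 2.4106 / 2.0619 = 1.1691

1.169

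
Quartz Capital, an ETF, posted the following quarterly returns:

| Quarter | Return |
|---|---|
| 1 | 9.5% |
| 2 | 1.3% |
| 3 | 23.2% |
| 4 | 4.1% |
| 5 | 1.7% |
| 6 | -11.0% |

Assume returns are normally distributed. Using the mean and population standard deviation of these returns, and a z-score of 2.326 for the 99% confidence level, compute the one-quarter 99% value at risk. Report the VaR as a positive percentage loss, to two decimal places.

19.08

r̄ = (9.5 + 1.3 + 23.2 + 4.1 + 1.7 − 11) / 6 = 4.8000%
Population σ = √[Σ(r − r̄)² / 6] = √[632.6400 / 6] = √105.4400 = 10.2684%
VaR = −(r̄ − z·σ) = −(4.8000 − 2.326 × 10.2684) = −(-19.0843) = 19.0843%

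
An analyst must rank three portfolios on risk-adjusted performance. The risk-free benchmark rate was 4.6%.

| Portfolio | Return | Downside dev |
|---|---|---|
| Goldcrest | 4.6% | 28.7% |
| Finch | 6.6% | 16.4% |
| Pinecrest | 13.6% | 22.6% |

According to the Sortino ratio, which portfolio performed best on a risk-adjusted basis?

Goldcrest: Sortino ratio = (4.6% − 4.6%) / 28.7% = 0.000
Finch: Sortino ratio = (6.6% − 4.6%) / 16.4% = 0.122
Pinecrest: Sortino ratio = (13.6% − 4.6%) / 22.6% = 0.398
Highest: Pinecrest (0.398).

Pinecrest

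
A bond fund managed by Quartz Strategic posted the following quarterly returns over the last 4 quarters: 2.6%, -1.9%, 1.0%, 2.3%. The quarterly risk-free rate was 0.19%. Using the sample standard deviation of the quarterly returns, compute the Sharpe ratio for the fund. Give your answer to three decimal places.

0.394

μ = (2.6 − 1.9 + 1 + 2.3) / 4 = 4.00 / 4 = 1.0000%
Sample std dev = √[12.6600 / 3] = 2.0543%
Sharpe = (μ − rf) / σ = (1.0000 − 0.19) / 2.0543 = 0.8100 / 2.0543 = 0.3943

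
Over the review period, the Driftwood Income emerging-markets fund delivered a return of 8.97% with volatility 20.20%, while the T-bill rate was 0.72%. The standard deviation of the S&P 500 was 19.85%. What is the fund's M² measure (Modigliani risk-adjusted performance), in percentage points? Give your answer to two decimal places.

8.83

Sharpe = (Rp − Rf) / σp = (8.97% − 0.72%) / 20.20% = 0.4084
M² = Rf + Sharpe × σm = 0.72% + 0.4084 × 19.85% = 8.8267%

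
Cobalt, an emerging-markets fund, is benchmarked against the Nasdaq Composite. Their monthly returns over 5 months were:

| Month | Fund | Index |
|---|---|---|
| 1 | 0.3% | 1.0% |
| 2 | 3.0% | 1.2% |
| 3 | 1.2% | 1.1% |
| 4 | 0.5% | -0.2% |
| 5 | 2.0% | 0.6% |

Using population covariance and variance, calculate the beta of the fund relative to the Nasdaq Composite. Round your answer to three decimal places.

r̄p = 1.4000%,  r̄m = 0.7400%
Cov = Σ(rp − r̄p)(rm − r̄m) / 5 = 0.2280
Var(rm) = Σ(rm − r̄m)² / 5 = 0.2624
β = Cov / Var = 0.2280 / 0.2624 = 0.8689

0.869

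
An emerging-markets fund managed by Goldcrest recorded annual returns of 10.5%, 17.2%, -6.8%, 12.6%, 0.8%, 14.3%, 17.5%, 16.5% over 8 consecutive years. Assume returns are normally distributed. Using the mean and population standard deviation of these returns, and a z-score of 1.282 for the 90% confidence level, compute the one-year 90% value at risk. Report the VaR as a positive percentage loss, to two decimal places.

r̄ = (10.5 + 17.2 − 6.8 + 12.6 + 0.8 + 14.3 + 17.5 + 16.5) / 8 = 10.3250%
Population σ = √[Σ(r − r̄)² / 8] = √[541.8750 / 8] = √67.7344 = 8.2301%
VaR = −(r̄ − z·σ) = −(10.3250 − 1.282 × 8.2301) = −(-0.2260) = 0.2260%

0.23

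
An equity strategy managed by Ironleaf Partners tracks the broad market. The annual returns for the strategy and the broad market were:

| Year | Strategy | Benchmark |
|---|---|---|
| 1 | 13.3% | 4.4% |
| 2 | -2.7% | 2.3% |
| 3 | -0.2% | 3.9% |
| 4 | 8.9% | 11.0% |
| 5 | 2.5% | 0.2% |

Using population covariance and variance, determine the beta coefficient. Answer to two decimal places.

0.83

r̄p = 4.3600%,  r̄m = 4.3600%
Cov = Σ(rp − r̄p)(rm − r̄m) / 5 = 10.9764
Var(rm) = Σ(rm − r̄m)² / 5 = 13.1704
β = Cov / Var = 10.9764 / 13.1704 = 0.8334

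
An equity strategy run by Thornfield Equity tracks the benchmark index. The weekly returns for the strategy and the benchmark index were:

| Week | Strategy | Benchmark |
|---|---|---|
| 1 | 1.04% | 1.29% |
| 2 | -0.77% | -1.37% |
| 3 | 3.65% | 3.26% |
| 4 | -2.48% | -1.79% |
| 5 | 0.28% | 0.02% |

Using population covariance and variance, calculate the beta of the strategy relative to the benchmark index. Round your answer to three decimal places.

r̄p = 0.3440%,  r̄m = 0.2820%
Cov = Σ(rp − r̄p)(rm − r̄m) / 5 = 3.6511
Var(rm) = Σ(rm − r̄m)² / 5 = 3.3951
β = Cov / Var = 3.6511 / 3.3951 = 1.0754

1.075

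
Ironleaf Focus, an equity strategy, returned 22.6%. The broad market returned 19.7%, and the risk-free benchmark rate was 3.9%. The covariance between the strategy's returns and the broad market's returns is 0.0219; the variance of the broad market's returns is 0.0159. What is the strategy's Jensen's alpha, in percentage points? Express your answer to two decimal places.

-3.06

β = Cov / Var = 0.0219 / 0.0159 = 1.3774
E[R] = Rf + β(Rm − Rf) = 3.9% + 1.3774 × (19.7% − 3.9%) = 25.6629%
α = Rp − E[R] = 22.6% − 25.6629% = -3.0629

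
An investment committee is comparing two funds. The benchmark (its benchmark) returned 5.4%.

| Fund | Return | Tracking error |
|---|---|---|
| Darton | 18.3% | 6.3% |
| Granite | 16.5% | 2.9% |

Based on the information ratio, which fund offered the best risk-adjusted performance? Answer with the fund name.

Darton: IR = (18.3% − 5.4%) / 6.3% = 2.048
Granite: IR = (16.5% − 5.4%) / 2.9% = 3.828
Highest: Granite (3.828).

Granite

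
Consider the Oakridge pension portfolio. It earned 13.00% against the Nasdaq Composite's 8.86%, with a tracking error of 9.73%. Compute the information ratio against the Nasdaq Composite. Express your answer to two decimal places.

IR = (Rp − Rb) / TE = (13.00% − 8.86%) / 9.73% = 4.14% / 9.73% = 0.4255

0.43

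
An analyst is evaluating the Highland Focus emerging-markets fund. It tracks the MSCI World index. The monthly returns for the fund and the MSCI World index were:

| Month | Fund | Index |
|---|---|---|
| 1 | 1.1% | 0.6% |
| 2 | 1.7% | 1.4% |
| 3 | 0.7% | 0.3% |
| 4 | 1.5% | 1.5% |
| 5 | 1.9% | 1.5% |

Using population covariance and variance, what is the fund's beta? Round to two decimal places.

0.80

r̄p = 1.3800%,  r̄m = 1.0600%
Cov = Σ(rp − r̄p)(rm − r̄m) / 5 = 0.2072
Var(rm) = Σ(rm − r̄m)² / 5 = 0.2584
β = Cov / Var = 0.2072 / 0.2584 = 0.8019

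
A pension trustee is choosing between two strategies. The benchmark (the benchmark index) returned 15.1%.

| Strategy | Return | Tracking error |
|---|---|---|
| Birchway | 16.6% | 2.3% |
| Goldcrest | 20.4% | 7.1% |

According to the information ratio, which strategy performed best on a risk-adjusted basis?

Birchway: IR = (16.6% − 15.1%) / 2.3% = 0.652
Goldcrest: IR = (20.4% − 15.1%) / 7.1% = 0.746
Highest: Goldcrest (0.746).

Goldcrest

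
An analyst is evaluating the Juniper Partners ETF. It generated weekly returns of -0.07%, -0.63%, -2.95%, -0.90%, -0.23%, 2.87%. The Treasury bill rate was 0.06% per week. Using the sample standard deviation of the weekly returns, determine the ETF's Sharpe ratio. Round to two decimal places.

-0.20

μ = (-0.07 − 0.63 − 2.95 − 0.9 − 0.23 + 2.87) / 6 = -1.910 / 6 = -0.3183%
Σ(r − μ)² = 17.5961; sample σ = √(17.5961/5) = 1.8760%
Sharpe = (μ − rf) / σ = (-0.3183 − 0.06) / 1.8760 = -0.3783 / 1.8760 = -0.2017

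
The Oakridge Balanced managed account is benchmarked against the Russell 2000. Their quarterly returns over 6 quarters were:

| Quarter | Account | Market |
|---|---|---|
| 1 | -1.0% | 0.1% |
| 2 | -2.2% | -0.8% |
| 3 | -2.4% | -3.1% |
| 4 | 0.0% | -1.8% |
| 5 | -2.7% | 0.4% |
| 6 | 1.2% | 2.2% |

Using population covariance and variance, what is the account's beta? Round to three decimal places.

0.418

r̄p = -1.1833%,  r̄m = -0.5000%
Cov = Σ(rp − r̄p)(rm − r̄m) / 6 = 1.1850
Var(rm) = Σ(rm − r̄m)² / 6 = 2.8333
β = Cov / Var = 1.1850 / 2.8333 = 0.4182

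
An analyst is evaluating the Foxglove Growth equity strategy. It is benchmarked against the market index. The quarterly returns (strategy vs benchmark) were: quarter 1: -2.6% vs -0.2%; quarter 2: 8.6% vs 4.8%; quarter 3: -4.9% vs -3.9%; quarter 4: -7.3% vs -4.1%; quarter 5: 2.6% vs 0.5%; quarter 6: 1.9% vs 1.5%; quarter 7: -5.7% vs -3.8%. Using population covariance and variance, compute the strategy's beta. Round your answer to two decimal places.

r̄p = -1.0571%,  r̄m = -0.7429%
Cov = Σ(rp − r̄p)(rm − r̄m) / 7 = 15.8790
Var(rm) = Σ(rm − r̄m)² / 7 = 9.7396
β = Cov / Var = 15.8790 / 9.7396 = 1.6304

1.63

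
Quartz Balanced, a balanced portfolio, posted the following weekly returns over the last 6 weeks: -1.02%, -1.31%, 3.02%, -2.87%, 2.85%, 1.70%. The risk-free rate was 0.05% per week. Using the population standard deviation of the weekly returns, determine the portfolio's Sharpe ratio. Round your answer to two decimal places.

μ = (-1.02 − 1.31 + 3.02 − 2.87 + 2.85 + 1.7) / 6 = 0.3950%
Population σ = √[Σ(r − μ)² / 6] = √[30.1902 / 6] = √5.0317 = 2.2431%
Sharpe = (μ − rf) / σ = (0.3950 − 0.05) / 2.2431 = 0.3450 / 2.2431 = 0.1538

0.15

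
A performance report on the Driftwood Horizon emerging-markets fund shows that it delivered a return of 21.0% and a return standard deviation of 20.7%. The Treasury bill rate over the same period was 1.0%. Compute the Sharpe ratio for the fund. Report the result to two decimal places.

Sharpe = (Rp − Rf) / σp = (21.0% − 1.0%) / 20.7% = 20.00% / 20.7% = 0.9662

0.97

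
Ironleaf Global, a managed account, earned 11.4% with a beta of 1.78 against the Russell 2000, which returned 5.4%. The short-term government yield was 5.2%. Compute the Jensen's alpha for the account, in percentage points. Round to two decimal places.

CAPM expected return = Rf + β(Rm − Rf) = 5.2% + 1.78 × (5.4% − 5.2%) = 5.2 + 1.78 × 0.20 = 5.5560%
Jensen's α = Rp − E[R] = 11.4% − 5.5560% = 5.8440

5.84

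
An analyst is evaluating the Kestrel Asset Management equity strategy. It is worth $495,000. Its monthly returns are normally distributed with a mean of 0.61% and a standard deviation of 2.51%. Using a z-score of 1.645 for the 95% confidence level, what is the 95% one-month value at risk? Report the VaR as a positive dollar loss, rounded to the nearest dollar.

Return at the 95% tail: μ − z·σ = 0.61% − 1.645 × 2.51% = 0.61 − 4.12895 = -3.51895%
VaR = −(-3.51895%) × $495,000 = 3.51895% × $495,000 = $17,419

$17,419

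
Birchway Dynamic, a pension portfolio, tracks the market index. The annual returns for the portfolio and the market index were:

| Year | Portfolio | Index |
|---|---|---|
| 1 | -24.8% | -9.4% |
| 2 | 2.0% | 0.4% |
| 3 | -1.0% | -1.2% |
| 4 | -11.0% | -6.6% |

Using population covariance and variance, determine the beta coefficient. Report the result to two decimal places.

2.57

r̄p = -8.7000%,  r̄m = -4.2000%
Cov = Σ(rp − r̄p)(rm − r̄m) / 4 = 40.3900
Var(rm) = Σ(rm − r̄m)² / 4 = 15.7400
β = Cov / Var = 40.3900 / 15.7400 = 2.5661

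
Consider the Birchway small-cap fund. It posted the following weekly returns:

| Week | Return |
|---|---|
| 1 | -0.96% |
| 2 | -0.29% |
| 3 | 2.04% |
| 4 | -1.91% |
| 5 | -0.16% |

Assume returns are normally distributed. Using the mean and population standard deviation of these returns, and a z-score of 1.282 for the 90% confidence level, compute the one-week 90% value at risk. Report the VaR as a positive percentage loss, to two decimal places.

1.93

μ = (-0.96 − 0.29 + 2.04 − 1.91 − 0.16) / 5 = -0.2560%
Σ(r − μ)² = (-0.96 − (-0.2560))² + (-0.29 − (-0.2560))² + (2.04 − (-0.2560))² + … = 8.5133
σ = √[8.5133 / 5] = 1.3049%
VaR = −(μ − z·σ) = −(-0.2560 − 1.282 × 1.3049) = −(-1.9289) = 1.9289%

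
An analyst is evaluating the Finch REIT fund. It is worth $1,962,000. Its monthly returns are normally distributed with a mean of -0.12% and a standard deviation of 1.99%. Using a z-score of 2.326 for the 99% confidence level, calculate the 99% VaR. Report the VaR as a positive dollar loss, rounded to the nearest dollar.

Return at the 99% tail: μ − z·σ = -0.12% − 2.326 × 1.99% = -0.12 − 4.62874 = -4.74874%
VaR = −(-4.74874%) × $1,962,000 = 4.74874% × $1,962,000 = $93,170

$93,170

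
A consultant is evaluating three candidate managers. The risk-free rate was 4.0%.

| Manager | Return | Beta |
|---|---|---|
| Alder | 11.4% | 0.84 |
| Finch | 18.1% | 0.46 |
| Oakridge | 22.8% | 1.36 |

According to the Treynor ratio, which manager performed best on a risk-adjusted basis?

Finch

Alder: Treynor = (11.4% − 4.0%) / 0.84 = 8.810
Finch: Treynor = (18.1% − 4.0%) / 0.46 = 30.652
Oakridge: Treynor = (22.8% − 4.0%) / 1.36 = 13.824
Highest: Finch (30.652).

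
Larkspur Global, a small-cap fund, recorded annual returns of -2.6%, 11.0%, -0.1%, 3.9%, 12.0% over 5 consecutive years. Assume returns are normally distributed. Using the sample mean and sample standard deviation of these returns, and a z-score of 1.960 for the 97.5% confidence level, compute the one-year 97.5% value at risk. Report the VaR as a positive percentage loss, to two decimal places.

7.93

μ = (-2.6 + 11 − 0.1 + 3.9 + 12) / 5 = 4.8400%
Sample std dev = √[169.8520 / 4] = 6.5164%
VaR = −(μ − z·σ) = −(4.8400 − 1.960 × 6.5164) = −(-7.9321) = 7.9321%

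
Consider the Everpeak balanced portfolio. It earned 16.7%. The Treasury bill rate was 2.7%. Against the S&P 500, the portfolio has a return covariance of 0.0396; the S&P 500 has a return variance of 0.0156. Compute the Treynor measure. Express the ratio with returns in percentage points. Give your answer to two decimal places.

β = Cov / Var = 0.0396 / 0.0156 = 2.5385
Treynor = (Rp − Rf) / β = (16.7% − 2.7%) / 2.5385 = 14.00 / 2.5385 = 5.5151

5.52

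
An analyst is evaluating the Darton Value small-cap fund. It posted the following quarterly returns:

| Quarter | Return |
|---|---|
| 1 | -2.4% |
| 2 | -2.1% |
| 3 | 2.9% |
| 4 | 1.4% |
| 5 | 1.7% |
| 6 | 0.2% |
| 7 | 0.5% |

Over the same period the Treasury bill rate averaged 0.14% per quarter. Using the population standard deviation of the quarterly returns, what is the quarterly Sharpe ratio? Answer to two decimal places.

r̄ = (-2.4 − 2.1 + 2.9 + 1.4 + 1.7 + 0.2 + 0.5) / 7 = 0.3143%
Σ(r − r̄)² = (-2.4 − 0.3143)² + (-2.1 − 0.3143)² + … = 23.0286
σ = √[23.0286 / 7] = 1.8138%
Sharpe = (r̄ − rf) / σ = (0.3143 − 0.14) / 1.8138 = 0.1743 / 1.8138 = 0.0961

0.10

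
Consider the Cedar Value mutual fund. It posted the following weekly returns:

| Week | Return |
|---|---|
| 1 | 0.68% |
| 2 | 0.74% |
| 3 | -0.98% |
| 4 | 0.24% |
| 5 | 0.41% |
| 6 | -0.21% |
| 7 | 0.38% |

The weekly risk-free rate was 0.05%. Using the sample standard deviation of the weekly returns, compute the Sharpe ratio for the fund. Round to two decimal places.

r̄ = (0.68 + 0.74 − 0.98 + 0.24 + 0.41 − 0.21 + 0.38) / 7 = 0.1800%
Sample σ = √[Σ(r − r̄)² / 6] = √[2.1578 / 6] = √0.3596 = 0.5997%
Sharpe = (r̄ − rf) / σ = (0.1800 − 0.05) / 0.5997 = 0.1300 / 0.5997 = 0.2168

0.22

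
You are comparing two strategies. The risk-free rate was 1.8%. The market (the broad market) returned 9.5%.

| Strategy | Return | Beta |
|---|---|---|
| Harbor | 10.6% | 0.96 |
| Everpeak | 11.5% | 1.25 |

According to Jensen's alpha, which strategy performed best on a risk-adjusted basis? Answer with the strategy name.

Harbor

Harbor: α = 10.6% − [1.8% + 0.96 × (9.5% − 1.8%)] = 1.408
Everpeak: α = 11.5% − [1.8% + 1.25 × (9.5% − 1.8%)] = 0.075
Highest: Harbor (1.408).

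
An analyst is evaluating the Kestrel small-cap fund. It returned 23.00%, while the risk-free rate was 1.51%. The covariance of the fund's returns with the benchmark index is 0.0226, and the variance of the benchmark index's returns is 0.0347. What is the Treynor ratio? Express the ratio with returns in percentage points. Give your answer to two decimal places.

33.00

β = Cov / Var = 0.0226 / 0.0347 = 0.6513
Treynor = (Rp − Rf) / β = (23.00% − 1.51%) / 0.6513 = 21.49 / 0.6513 = 32.9955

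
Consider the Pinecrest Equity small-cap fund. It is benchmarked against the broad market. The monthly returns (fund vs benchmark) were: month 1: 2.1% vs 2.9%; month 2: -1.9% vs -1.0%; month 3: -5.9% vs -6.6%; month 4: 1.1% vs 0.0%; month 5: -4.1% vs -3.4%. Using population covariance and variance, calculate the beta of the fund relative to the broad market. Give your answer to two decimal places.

0.91

r̄p = -1.7400%,  r̄m = -1.6200%
Cov = Σ(rp − r̄p)(rm − r̄m) / 5 = 9.3552
Var(rm) = Σ(rm − r̄m)² / 5 = 10.2816
β = Cov / Var = 9.3552 / 10.2816 = 0.9099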